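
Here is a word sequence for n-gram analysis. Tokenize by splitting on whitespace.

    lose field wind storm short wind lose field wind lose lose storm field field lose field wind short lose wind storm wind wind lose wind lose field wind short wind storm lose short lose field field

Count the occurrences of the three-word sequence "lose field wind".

4

Scanning the 34 overlapping trigram windows for "lose field wind":
  position 1–3: lose field wind
  position 7–9: lose field wind
  position 15–17: lose field wind
  position 26–28: lose field wind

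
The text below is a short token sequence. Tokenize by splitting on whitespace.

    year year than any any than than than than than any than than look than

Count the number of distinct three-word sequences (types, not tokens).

10

15 tokens → 13 trigram windows in total.
Repeated trigrams (each contributes count−1 duplicates):
  than than than: 3
  any than than: 2
3 duplicate windows → 13 − 3 = 10 distinct.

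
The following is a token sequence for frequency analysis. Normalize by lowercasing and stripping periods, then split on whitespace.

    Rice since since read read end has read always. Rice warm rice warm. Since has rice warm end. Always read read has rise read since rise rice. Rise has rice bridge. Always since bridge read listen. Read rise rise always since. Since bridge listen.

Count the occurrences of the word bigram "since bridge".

2

Scanning the 43 overlapping bigram windows for "since bridge":
  position 33–34: since bridge
  position 42–43: since bridge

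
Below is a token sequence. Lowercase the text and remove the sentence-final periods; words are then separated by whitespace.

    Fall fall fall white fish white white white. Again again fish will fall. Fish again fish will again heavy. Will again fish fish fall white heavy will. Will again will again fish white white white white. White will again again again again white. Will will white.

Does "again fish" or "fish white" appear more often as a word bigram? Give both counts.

"again fish": 4 occurrences
"fish white": 2 occurrences

"again fish" (4 vs 2)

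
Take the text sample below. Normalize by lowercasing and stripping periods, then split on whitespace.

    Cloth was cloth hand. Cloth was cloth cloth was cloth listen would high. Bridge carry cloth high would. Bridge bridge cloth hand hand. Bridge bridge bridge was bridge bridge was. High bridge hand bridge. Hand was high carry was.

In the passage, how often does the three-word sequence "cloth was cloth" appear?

Scanning the 37 overlapping trigram windows for "cloth was cloth":
  position 1–3: cloth was cloth
  position 5–7: cloth was cloth
  position 8–10: cloth was cloth

3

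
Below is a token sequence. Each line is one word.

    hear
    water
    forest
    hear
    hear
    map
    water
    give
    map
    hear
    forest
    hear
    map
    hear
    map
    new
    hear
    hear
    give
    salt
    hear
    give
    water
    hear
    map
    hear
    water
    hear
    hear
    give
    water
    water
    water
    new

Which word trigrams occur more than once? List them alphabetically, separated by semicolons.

Trigram counts meeting the condition (more than once):
  hear give water: 2
  hear hear give: 2
  hear map hear: 2

hear give water; hear hear give; hear map hear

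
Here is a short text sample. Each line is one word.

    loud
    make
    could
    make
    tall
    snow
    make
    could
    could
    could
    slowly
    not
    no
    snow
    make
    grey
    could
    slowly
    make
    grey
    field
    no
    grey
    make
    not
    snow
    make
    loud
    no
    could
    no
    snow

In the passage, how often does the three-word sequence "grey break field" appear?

Scanning the 30 overlapping trigram windows for "grey break field":
  (none found)

0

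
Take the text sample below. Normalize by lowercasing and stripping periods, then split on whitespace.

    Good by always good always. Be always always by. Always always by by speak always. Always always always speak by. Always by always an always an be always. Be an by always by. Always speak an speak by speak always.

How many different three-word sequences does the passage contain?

32

40 tokens → 38 trigram windows in total.
Repeated trigrams (each contributes count−1 duplicates):
  always by always: 3
  always always always: 2
  always always by: 2
  by always by: 2
  by speak always: 2
6 duplicate windows → 38 − 6 = 32 distinct.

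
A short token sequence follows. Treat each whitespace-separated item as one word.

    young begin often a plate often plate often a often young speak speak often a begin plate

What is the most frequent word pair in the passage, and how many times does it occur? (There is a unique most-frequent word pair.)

"often a", 3 times

Bigram frequencies (highest first):
  often a: 3
  plate often: 2
  young begin: 1
  begin often: 1
  a plate: 1
  often plate: 1
  … (7 more, each ≤ 1)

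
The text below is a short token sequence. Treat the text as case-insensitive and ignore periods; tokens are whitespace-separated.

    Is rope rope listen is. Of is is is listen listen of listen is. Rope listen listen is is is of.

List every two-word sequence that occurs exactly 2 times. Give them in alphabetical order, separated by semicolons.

Bigram counts meeting the condition (exactly 2 times):
  is of: 2
  is rope: 2
  listen listen: 2
  rope listen: 2

is of; is rope; listen listen; rope listen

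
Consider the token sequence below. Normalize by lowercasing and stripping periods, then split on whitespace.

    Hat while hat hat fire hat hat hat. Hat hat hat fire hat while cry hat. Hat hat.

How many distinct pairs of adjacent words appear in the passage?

18 tokens → 17 bigram windows in total.
Repeated bigrams (each contributes count−1 duplicates):
  hat hat: 8
  fire hat: 2
  hat fire: 2
  hat while: 2
10 duplicate windows → 17 − 10 = 7 distinct.

7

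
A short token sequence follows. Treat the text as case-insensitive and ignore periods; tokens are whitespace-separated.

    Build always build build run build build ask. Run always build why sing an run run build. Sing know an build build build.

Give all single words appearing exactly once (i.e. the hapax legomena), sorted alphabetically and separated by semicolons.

ask; know; why

Unigram counts meeting the condition (exactly once (i.e. the hapax legomena)):
  ask: 1
  know: 1
  why: 1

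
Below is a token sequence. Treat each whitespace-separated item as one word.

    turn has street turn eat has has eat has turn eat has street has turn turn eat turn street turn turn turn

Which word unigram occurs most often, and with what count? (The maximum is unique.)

Unigram frequencies (highest first):
  turn: 9
  has: 6
  eat: 4
  street: 3

"turn", 9 times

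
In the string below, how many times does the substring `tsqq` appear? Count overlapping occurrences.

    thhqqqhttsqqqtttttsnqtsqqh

2

Sliding a length-4 window over the 26 characters (23 positions):
  position 9–12: tsqq
  position 22–25: tsqq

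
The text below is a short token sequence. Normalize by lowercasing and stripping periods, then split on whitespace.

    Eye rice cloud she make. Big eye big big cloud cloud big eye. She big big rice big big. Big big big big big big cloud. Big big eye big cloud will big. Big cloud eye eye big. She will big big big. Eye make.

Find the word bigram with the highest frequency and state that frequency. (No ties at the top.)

"big big", 13 times

Bigram frequencies (highest first):
  big big: 13
  big eye: 4
  big cloud: 4
  eye big: 3
  cloud big: 2
  will big: 2
  … (16 more, each ≤ 1)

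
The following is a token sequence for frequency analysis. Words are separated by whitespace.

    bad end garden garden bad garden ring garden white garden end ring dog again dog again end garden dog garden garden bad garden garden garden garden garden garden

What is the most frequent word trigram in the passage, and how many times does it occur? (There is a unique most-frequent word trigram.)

Trigram frequencies (highest first):
  garden garden garden: 4
  garden garden bad: 2
  garden bad garden: 2
  bad end garden: 1
  end garden garden: 1
  bad garden ring: 1
  … (15 more, each ≤ 1)

"garden garden garden", 4 times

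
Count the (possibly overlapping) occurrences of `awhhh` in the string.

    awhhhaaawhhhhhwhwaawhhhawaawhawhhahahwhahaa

3

Sliding a length-5 window over the 43 characters (39 positions):
  position 1–5: awhhh
  position 8–12: awhhh
  position 19–23: awhhh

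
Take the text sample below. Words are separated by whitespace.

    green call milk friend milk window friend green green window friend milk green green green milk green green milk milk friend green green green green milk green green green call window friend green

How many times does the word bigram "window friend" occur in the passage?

Scanning the 32 overlapping bigram windows for "window friend":
  position 6–7: window friend
  position 10–11: window friend
  position 31–32: window friend

3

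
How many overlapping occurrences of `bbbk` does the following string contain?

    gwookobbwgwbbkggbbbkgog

1

Sliding a length-4 window over the 23 characters (20 positions):
  position 17–20: bbbk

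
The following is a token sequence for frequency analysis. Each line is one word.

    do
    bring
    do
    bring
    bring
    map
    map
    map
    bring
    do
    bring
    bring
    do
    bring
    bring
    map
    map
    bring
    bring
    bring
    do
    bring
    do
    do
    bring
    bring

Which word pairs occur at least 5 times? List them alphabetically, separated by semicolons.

Bigram counts meeting the condition (at least 5 times):
  bring bring: 6
  bring do: 5
  do bring: 6

bring bring; bring do; do bring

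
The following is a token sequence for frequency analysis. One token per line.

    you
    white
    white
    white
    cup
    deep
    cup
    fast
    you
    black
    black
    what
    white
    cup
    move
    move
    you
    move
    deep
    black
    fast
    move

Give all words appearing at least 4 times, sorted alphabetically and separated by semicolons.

move; white

Unigram counts meeting the condition (at least 4 times):
  move: 4
  white: 4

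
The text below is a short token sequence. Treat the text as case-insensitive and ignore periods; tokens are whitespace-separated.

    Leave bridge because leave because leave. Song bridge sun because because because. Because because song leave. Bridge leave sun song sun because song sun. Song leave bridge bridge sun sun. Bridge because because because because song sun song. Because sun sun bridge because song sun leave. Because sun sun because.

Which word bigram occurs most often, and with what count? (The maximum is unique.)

"because because", 7 times

Bigram frequencies (highest first):
  because because: 7
  because song: 4
  song sun: 4
  leave bridge: 3
  bridge because: 3
  sun because: 3
  … (15 more, each ≤ 3)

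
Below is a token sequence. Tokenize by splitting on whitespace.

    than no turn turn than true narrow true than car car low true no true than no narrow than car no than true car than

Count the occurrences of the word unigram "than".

Scanning the 25 tokens for "than":
  position 1: than
  position 5: than
  position 9: than
  position 16: than
  position 19: than
  position 22: than
  position 25: than

7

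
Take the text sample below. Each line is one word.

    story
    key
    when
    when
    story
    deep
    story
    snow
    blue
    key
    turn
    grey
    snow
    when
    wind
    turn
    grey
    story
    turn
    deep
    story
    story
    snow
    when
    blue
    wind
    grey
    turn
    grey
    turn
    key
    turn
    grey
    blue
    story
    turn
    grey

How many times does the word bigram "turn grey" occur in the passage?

5

Scanning the 36 overlapping bigram windows for "turn grey":
  position 11–12: turn grey
  position 16–17: turn grey
  position 28–29: turn grey
  position 32–33: turn grey
  position 36–37: turn grey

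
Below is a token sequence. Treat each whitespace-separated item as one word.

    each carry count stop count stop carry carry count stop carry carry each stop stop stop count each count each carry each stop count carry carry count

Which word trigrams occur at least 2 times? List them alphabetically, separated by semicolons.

carry carry count; carry count stop; carry each stop; count stop carry; stop carry carry

Trigram counts meeting the condition (at least 2 times):
  carry carry count: 2
  carry count stop: 2
  carry each stop: 2
  count stop carry: 2
  stop carry carry: 2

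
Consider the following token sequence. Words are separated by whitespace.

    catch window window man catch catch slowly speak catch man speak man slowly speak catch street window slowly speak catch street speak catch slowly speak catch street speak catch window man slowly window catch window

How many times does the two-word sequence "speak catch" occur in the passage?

6

Scanning the 34 overlapping bigram windows for "speak catch":
  position 8–9: speak catch
  position 14–15: speak catch
  position 19–20: speak catch
  position 22–23: speak catch
  position 25–26: speak catch
  position 28–29: speak catch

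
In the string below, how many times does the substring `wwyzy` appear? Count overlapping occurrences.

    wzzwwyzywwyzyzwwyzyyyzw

Sliding a length-5 window over the 23 characters (19 positions):
  position 4–8: wwyzy
  position 9–13: wwyzy
  position 15–19: wwyzy

3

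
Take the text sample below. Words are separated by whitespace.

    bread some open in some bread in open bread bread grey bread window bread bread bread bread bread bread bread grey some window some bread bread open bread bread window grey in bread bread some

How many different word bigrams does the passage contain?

35 tokens → 34 bigram windows in total.
Repeated bigrams (each contributes count−1 duplicates):
  bread bread: 10
  bread grey: 2
  bread some: 2
  bread window: 2
  open bread: 2
  some bread: 2
14 duplicate windows → 34 − 14 = 20 distinct.

20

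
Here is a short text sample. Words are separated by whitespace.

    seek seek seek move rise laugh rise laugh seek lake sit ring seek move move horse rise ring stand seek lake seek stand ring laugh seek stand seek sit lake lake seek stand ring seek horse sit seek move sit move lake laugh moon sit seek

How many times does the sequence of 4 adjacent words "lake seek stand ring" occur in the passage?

2

Scanning the 43 overlapping 4-gram windows for "lake seek stand ring":
  position 21–24: lake seek stand ring
  position 31–34: lake seek stand ring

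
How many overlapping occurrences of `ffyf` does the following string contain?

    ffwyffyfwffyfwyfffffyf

3

Sliding a length-4 window over the 22 characters (19 positions):
  position 5–8: ffyf
  position 10–13: ffyf
  position 19–22: ffyf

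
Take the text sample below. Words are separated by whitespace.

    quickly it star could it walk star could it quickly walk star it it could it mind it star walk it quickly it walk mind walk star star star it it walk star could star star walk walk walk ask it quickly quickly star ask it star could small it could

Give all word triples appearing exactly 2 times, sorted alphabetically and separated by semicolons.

Trigram counts meeting the condition (exactly 2 times):
  it star could: 2
  it walk star: 2
  star could it: 2
  star it it: 2
  walk star could: 2

it star could; it walk star; star could it; star it it; walk star could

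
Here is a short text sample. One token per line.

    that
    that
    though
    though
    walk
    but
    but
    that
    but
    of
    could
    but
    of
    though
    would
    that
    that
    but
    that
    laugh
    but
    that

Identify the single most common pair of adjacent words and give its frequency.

Bigram frequencies (highest first):
  but that: 3
  that that: 2
  that but: 2
  but of: 2
  that though: 1
  though though: 1
  … (10 more, each ≤ 1)

"but that", 3 times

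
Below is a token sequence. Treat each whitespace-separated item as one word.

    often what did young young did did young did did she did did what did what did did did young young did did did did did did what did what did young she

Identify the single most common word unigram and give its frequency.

"did", 19 times

Unigram frequencies (highest first):
  did: 19
  young: 6
  what: 5
  she: 2
  often: 1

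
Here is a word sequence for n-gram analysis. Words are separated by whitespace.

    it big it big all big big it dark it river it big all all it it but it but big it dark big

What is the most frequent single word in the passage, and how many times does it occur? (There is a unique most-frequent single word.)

"it", 9 times

Unigram frequencies (highest first):
  it: 9
  big: 7
  all: 3
  dark: 2
  but: 2
  river: 1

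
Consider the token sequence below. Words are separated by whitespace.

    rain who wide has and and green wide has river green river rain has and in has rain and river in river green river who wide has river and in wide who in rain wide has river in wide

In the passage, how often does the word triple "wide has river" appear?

3

Scanning the 37 overlapping trigram windows for "wide has river":
  position 8–10: wide has river
  position 26–28: wide has river
  position 35–37: wide has river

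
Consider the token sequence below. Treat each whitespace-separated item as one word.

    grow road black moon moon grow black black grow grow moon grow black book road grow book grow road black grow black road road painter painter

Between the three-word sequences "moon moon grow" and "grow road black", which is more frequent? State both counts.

"grow road black" (2 vs 1)

"moon moon grow": 1 occurrence
"grow road black": 2 occurrences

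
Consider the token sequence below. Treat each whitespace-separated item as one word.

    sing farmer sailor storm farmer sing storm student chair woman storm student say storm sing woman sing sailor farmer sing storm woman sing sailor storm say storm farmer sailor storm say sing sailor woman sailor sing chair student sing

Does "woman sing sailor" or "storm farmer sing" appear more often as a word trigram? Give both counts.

"woman sing sailor" (2 vs 1)

"woman sing sailor": 2 occurrences
"storm farmer sing": 1 occurrence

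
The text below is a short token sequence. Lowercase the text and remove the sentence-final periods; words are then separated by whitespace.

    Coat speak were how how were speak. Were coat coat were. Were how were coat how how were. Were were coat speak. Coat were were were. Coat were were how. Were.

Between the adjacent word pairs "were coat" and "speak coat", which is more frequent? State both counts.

"were coat": 4 occurrences
"speak coat": 1 occurrence

"were coat" (4 vs 1)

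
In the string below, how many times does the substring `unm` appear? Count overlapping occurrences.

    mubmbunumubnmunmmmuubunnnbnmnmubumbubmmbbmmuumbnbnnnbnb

Sliding a length-3 window over the 55 characters (53 positions):
  position 14–16: unm

1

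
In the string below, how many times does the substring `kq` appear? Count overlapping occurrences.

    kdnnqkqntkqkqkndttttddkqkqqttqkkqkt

Sliding a length-2 window over the 35 characters (34 positions):
  position 6–7: kq
  position 10–11: kq
  position 12–13: kq
  position 23–24: kq
  position 25–26: kq
  position 32–33: kq

6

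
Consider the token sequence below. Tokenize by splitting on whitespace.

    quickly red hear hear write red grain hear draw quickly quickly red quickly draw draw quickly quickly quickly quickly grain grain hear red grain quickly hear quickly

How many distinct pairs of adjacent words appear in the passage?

27 tokens → 26 bigram windows in total.
Repeated bigrams (each contributes count−1 duplicates):
  quickly quickly: 4
  draw quickly: 2
  grain hear: 2
  quickly red: 2
  red grain: 2
7 duplicate windows → 26 − 7 = 19 distinct.

19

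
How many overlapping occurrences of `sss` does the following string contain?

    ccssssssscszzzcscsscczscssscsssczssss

Sliding a length-3 window over the 37 characters (35 positions):
  position 3–5: sss
  position 4–6: sss
  position 5–7: sss
  position 6–8: sss
  position 7–9: sss
  position 25–27: sss
  position 29–31: sss
  position 34–36: sss
  position 35–37: sss

9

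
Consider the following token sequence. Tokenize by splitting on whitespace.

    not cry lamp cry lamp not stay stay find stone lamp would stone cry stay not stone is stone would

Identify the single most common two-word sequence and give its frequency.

"cry lamp", 2 times

Bigram frequencies (highest first):
  cry lamp: 2
  not cry: 1
  lamp cry: 1
  lamp not: 1
  not stay: 1
  stay stay: 1
  … (12 more, each ≤ 1)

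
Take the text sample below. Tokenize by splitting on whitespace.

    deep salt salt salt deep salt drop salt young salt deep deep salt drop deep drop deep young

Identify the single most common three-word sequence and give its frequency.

Trigram frequencies (highest first):
  deep salt drop: 2
  deep salt salt: 1
  salt salt salt: 1
  salt salt deep: 1
  salt deep salt: 1
  salt drop salt: 1
  … (9 more, each ≤ 1)

"deep salt drop", 2 times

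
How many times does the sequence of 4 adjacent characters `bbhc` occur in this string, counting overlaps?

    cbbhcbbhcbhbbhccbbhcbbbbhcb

5

Sliding a length-4 window over the 27 characters (24 positions):
  position 2–5: bbhc
  position 6–9: bbhc
  position 12–15: bbhc
  position 17–20: bbhc
  position 23–26: bbhc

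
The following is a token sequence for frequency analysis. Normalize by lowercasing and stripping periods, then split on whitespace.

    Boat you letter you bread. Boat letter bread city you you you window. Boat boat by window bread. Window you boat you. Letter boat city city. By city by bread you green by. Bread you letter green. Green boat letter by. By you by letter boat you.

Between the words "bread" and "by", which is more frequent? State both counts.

"bread": 5 occurrences
"by": 7 occurrences

"by" (7 vs 5)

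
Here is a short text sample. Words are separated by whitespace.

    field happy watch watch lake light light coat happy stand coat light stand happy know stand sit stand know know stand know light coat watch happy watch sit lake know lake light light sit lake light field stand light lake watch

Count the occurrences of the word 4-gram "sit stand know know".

Scanning the 38 overlapping 4-gram windows for "sit stand know know":
  position 17–20: sit stand know know

1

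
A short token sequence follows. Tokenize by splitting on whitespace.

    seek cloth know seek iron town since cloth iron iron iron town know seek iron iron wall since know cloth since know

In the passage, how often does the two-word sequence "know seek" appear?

2

Scanning the 21 overlapping bigram windows for "know seek":
  position 3–4: know seek
  position 13–14: know seek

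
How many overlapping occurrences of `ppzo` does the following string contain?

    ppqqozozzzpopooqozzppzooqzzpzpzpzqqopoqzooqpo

1

Sliding a length-4 window over the 45 characters (42 positions):
  position 20–23: ppzo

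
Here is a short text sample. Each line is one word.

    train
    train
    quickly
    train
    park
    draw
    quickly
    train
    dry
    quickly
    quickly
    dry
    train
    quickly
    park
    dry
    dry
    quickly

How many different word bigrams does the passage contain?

18 tokens → 17 bigram windows in total.
Repeated bigrams (each contributes count−1 duplicates):
  dry quickly: 2
  quickly train: 2
  train quickly: 2
3 duplicate windows → 17 − 3 = 14 distinct.

14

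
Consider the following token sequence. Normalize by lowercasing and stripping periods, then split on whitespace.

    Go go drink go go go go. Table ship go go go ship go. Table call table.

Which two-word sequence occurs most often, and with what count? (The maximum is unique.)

Bigram frequencies (highest first):
  go go: 6
  go table: 2
  ship go: 2
  go drink: 1
  drink go: 1
  table ship: 1
  … (3 more, each ≤ 1)

"go go", 6 times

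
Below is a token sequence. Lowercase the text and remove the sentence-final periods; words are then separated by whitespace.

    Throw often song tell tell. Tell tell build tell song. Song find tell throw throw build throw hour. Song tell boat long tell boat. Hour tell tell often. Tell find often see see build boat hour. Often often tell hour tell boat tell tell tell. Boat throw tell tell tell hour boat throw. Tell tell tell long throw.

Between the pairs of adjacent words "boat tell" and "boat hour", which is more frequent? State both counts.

"boat tell": 1 occurrence
"boat hour": 2 occurrences

"boat hour" (2 vs 1)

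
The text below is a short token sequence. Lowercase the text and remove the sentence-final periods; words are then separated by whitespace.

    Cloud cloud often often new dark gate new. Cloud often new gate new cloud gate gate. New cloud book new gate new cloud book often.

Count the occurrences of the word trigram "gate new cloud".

4

Scanning the 23 overlapping trigram windows for "gate new cloud":
  position 7–9: gate new cloud
  position 12–14: gate new cloud
  position 16–18: gate new cloud
  position 21–23: gate new cloud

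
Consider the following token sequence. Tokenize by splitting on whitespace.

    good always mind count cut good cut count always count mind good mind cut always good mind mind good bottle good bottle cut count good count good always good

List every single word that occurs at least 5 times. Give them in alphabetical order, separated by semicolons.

Unigram counts meeting the condition (at least 5 times):
  count: 5
  good: 9
  mind: 5

count; good; mind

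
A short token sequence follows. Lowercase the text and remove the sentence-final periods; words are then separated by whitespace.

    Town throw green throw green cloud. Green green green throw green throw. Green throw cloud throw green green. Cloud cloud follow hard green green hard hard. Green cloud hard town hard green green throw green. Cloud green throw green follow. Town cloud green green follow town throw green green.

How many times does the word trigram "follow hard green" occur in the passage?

Scanning the 47 overlapping trigram windows for "follow hard green":
  position 21–23: follow hard green

1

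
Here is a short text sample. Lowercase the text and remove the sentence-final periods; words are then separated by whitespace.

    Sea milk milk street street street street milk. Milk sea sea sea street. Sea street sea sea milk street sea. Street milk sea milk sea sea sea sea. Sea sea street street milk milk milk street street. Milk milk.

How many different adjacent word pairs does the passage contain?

39 tokens → 38 bigram windows in total.
Repeated bigrams (each contributes count−1 duplicates):
  sea sea: 8
  milk milk: 5
  street street: 5
  sea street: 4
  street milk: 4
  milk sea: 3
  milk street: 3
  sea milk: 3
  … (1 more repeated)
29 duplicate windows → 38 − 29 = 9 distinct.

9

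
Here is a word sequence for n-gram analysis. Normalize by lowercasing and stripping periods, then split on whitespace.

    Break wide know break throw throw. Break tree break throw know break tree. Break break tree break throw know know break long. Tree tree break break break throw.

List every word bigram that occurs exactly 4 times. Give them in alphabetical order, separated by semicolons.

Bigram counts meeting the condition (exactly 4 times):
  break throw: 4
  tree break: 4

break throw; tree break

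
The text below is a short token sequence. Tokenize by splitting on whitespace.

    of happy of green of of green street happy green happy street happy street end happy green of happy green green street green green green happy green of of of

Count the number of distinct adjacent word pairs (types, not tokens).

14

30 tokens → 29 bigram windows in total.
Repeated bigrams (each contributes count−1 duplicates):
  happy green: 4
  green green: 3
  green of: 3
  of of: 3
  green happy: 2
  green street: 2
  happy street: 2
  of green: 2
  … (2 more repeated)
15 duplicate windows → 29 − 15 = 14 distinct.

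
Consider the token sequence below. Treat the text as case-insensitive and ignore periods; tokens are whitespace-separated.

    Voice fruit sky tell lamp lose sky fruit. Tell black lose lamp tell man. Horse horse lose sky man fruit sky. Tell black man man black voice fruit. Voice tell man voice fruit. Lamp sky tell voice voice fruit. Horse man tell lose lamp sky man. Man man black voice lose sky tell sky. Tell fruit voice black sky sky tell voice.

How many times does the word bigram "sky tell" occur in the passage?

Scanning the 61 overlapping bigram windows for "sky tell":
  position 3–4: sky tell
  position 21–22: sky tell
  position 35–36: sky tell
  position 52–53: sky tell
  position 54–55: sky tell
  position 60–61: sky tell

6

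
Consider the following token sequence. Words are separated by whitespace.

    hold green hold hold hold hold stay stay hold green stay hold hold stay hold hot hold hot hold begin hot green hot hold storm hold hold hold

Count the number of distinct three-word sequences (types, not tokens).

28 tokens → 26 trigram windows in total.
Repeated trigrams (each contributes count−1 duplicates):
  hold hold hold: 3
  hold hold stay: 2
  hold hot hold: 2
4 duplicate windows → 26 − 4 = 22 distinct.

22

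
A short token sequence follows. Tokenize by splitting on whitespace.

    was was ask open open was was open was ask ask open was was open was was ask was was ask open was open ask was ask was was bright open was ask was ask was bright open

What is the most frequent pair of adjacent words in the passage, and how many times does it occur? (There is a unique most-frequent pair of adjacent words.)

"was ask", 7 times

Bigram frequencies (highest first):
  was ask: 7
  was was: 6
  open was: 6
  ask was: 5
  ask open: 3
  was open: 3
  … (5 more, each ≤ 2)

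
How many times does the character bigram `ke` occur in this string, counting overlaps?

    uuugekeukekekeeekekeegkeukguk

Sliding a length-2 window over the 29 characters (28 positions):
  position 6–7: ke
  position 9–10: ke
  position 11–12: ke
  position 13–14: ke
  position 17–18: ke
  position 19–20: ke
  position 23–24: ke

7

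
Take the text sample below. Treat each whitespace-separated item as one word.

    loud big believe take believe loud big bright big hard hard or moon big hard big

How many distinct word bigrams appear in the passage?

16 tokens → 15 bigram windows in total.
Repeated bigrams (each contributes count−1 duplicates):
  big hard: 2
  loud big: 2
2 duplicate windows → 15 − 2 = 13 distinct.

13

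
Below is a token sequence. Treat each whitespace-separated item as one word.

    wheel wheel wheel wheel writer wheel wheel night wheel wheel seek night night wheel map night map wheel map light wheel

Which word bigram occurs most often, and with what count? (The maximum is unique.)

"wheel wheel", 5 times

Bigram frequencies (highest first):
  wheel wheel: 5
  night wheel: 2
  wheel map: 2
  wheel writer: 1
  writer wheel: 1
  wheel night: 1
  … (8 more, each ≤ 1)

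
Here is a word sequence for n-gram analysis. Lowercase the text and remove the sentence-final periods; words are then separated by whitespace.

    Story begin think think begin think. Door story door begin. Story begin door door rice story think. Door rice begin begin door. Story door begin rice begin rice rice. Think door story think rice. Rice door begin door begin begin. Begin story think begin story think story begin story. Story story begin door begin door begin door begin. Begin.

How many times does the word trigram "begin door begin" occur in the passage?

4

Scanning the 57 overlapping trigram windows for "begin door begin":
  position 37–39: begin door begin
  position 52–54: begin door begin
  position 54–56: begin door begin
  position 56–58: begin door begin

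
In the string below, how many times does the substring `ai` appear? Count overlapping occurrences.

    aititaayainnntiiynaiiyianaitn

4

Sliding a length-2 window over the 29 characters (28 positions):
  position 1–2: ai
  position 9–10: ai
  position 19–20: ai
  position 26–27: ai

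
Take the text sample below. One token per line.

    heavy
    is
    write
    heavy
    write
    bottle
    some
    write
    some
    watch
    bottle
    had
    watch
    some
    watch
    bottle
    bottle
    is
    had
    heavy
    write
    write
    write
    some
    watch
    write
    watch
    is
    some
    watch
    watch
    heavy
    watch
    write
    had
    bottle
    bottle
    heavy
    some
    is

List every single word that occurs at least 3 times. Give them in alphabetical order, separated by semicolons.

Unigram counts meeting the condition (at least 3 times):
  bottle: 6
  had: 3
  heavy: 5
  is: 4
  some: 6
  watch: 8
  write: 8

bottle; had; heavy; is; some; watch; write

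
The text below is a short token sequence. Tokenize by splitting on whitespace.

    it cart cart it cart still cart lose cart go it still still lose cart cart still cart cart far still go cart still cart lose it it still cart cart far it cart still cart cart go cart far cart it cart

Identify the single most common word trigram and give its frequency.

"cart still cart", 4 times

Trigram frequencies (highest first):
  cart still cart: 4
  still cart cart: 3
  cart it cart: 2
  it cart still: 2
  still cart lose: 2
  cart cart far: 2
  … (26 more, each ≤ 1)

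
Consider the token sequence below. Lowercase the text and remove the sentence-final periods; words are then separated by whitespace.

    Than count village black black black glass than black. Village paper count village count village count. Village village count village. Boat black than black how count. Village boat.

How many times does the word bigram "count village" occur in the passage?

6

Scanning the 27 overlapping bigram windows for "count village":
  position 2–3: count village
  position 12–13: count village
  position 14–15: count village
  position 16–17: count village
  position 19–20: count village
  position 26–27: count village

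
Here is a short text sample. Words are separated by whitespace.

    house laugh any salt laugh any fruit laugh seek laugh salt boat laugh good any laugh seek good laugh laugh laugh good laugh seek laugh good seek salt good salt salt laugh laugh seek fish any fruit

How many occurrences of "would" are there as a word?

0

Scanning the 37 tokens for "would":
  (none found)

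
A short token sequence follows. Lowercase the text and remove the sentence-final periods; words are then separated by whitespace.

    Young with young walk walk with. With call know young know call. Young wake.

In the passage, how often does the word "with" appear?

Scanning the 14 tokens for "with":
  position 2: with
  position 6: with
  position 7: with

3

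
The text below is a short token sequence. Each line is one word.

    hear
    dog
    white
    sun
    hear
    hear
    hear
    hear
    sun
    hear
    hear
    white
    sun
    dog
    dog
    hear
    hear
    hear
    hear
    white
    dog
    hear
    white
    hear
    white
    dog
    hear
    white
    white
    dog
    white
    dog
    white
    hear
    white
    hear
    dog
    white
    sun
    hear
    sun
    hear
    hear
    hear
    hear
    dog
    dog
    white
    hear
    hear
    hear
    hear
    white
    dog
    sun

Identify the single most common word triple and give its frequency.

"hear hear hear", 8 times

Trigram frequencies (highest first):
  hear hear hear: 8
  sun hear hear: 3
  hear hear white: 3
  hear white dog: 3
  hear dog white: 2
  dog white sun: 2
  … (24 more, each ≤ 2)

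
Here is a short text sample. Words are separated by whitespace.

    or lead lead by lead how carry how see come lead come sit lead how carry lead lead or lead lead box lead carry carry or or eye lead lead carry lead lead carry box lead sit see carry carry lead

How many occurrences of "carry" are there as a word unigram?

Scanning the 41 tokens for "carry":
  position 7: carry
  position 16: carry
  position 24: carry
  position 25: carry
  position 31: carry
  position 34: carry
  position 39: carry
  position 40: carry

8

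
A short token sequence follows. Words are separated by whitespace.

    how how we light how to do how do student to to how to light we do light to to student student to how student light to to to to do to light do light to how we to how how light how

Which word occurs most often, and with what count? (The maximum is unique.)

"to", 14 times

Unigram frequencies (highest first):
  to: 14
  how: 10
  light: 7
  do: 5
  student: 4
  we: 3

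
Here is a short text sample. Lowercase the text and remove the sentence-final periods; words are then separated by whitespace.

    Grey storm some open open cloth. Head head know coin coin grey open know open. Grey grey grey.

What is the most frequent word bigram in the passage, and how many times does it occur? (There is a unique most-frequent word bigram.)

Bigram frequencies (highest first):
  grey grey: 2
  grey storm: 1
  storm some: 1
  some open: 1
  open open: 1
  open cloth: 1
  … (10 more, each ≤ 1)

"grey grey", 2 times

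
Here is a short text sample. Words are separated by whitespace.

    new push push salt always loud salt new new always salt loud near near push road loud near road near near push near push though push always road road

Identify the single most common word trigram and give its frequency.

Trigram frequencies (highest first):
  near near push: 2
  new push push: 1
  push push salt: 1
  push salt always: 1
  salt always loud: 1
  always loud salt: 1
  … (20 more, each ≤ 1)

"near near push", 2 times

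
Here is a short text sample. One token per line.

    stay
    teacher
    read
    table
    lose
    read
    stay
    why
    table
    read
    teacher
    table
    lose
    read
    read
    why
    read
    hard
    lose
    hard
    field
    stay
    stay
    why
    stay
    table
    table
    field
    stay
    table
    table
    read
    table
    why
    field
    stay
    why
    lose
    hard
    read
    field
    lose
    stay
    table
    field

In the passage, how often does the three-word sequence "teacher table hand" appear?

Scanning the 43 overlapping trigram windows for "teacher table hand":
  (none found)

0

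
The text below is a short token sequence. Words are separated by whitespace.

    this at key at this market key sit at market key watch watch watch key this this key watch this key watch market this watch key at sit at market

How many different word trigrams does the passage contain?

26

30 tokens → 28 trigram windows in total.
Repeated trigrams (each contributes count−1 duplicates):
  sit at market: 2
  this key watch: 2
2 duplicate windows → 28 − 2 = 26 distinct.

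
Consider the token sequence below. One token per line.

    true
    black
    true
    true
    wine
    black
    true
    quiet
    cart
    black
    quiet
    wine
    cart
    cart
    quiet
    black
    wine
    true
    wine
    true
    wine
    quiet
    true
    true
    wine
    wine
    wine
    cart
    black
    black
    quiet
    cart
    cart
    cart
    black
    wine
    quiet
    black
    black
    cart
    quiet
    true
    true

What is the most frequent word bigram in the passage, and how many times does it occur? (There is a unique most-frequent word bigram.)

Bigram frequencies (highest first):
  true wine: 4
  true true: 3
  cart black: 3
  cart cart: 3
  black true: 2
  quiet cart: 2
  … (15 more, each ≤ 2)

"true wine", 4 times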